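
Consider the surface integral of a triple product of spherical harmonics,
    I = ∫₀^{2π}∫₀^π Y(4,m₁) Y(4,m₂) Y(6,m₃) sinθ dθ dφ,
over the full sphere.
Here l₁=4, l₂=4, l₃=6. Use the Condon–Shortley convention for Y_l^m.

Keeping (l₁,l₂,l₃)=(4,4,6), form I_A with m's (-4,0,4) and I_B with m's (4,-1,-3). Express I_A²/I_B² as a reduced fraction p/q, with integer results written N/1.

Same 4,4,6: normalisation and zero-m 3j drop out of the ratio.
A: Δ: 2! 6! 6! / 15! → 1/1261260; sum: t=2:+1/69120 = 1/69120; 3j²(4 4 6; -4 0 4) = Δ·Π!·Σ² = 4/143  (sign +1)
B: Δ: 2! 6! 6! / 15! → 1/1261260; sum: t=0:+1/51840 = 1/51840; 3j²(4 4 6; 4 -1 -3) = Δ·Π!·Σ² = 8/429  (sign -1)
I_A²/I_B² = (4/143)/(8/429) = 3/2

3/2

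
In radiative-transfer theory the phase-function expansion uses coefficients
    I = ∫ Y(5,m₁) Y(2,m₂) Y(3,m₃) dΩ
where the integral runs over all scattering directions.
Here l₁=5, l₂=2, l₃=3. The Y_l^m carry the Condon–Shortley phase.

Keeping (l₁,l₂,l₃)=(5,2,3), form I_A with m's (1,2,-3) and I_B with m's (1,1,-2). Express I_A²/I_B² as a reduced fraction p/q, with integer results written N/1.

1/24

Shared (l₁,l₂,l₃)=(5,2,3): N and (l;000)² cancel in I_A²/I_B².
A: Δ = 4!·6!·0!/11! = 1/2310; Racah Σ t=4..4: t=4:+1/17280 = 1/17280; ⇒ 3j(5 2 3; 1 2 -3)² = 1/2310, sgn +1
B: Δ = 4!·6!·0!/11! = 1/2310; Racah Σ t=3..3: t=3:−1/720 = -1/720; ⇒ 3j(5 2 3; 1 1 -2)² = 4/385, sgn +1
I_A²/I_B² = (1/2310)/(4/385) = 1/24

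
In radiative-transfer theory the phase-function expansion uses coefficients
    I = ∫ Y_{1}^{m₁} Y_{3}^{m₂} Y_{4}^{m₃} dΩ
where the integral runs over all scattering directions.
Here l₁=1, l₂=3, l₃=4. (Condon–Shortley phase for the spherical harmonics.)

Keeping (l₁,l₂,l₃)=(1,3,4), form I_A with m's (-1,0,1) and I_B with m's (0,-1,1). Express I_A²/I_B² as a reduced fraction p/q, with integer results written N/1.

Shared (l₁,l₂,l₃)=(1,3,4): N and (l;000)² cancel in I_A²/I_B².
A: Δ = 0!·2!·6!/9! = 1/252; Racah Σ t=0..0: t=0:+1/72 = 1/72; ⇒ 3j(1 3 4; -1 0 1)² = 5/126, sgn -1
B: Δ = 0!·2!·6!/9! = 1/252; Racah Σ t=0..0: t=0:+1/48 = 1/48; ⇒ 3j(1 3 4; 0 -1 1)² = 5/84, sgn -1
I_A²/I_B² = (5/126)/(5/84) = 2/3

2/3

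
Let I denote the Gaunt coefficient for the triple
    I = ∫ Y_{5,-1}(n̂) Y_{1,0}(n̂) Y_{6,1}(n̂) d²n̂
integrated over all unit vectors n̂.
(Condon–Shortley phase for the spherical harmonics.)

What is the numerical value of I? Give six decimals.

-0.241725

m-sum 0 ✓  L=12 even ✓  4≤6≤6 ✓
Π(2lᵢ+1) = 11×3×13 = 429
triangle coeff Δ(5,1,6) = 1/858
Σ_t [0,0]: t=0:+1/14400 = 1/14400
(3j)²=6/143 [(5 1 6; 0 0 0)], sign=+1
Σ_t [0,0]: t=0:+1/17280 = 1/17280
(3j)²=35/858 [(5 1 6; -1 0 1)], sign=-1
⇒ 4πI² = 105/143
I = (-1)√(105/143/(4π)) = -0.24172507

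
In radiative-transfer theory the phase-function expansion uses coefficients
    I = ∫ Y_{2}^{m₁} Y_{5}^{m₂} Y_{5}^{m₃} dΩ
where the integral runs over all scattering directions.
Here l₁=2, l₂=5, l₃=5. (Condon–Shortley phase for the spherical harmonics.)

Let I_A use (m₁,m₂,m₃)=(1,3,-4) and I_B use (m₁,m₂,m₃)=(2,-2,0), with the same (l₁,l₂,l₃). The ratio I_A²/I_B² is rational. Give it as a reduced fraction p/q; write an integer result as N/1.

21/20

l's match ⇒ only the (l;m) 3-j factors differ between A and B.
A: triangle coeff Δ(2,5,5) = 1/38610; Σ_t [0,1]: t=0:+1/80640 t=1:−1/10080 = -1/11520; (3j)²=49/1430 [(2 5 5; 1 3 -4)], sign=+1
B: triangle coeff Δ(2,5,5) = 1/38610; Σ_t [0,0]: t=0:+1/2880 = 1/2880; (3j)²=14/429 [(2 5 5; 2 -2 0)], sign=-1
I_A²/I_B² = (49/1430)/(14/429) = 21/20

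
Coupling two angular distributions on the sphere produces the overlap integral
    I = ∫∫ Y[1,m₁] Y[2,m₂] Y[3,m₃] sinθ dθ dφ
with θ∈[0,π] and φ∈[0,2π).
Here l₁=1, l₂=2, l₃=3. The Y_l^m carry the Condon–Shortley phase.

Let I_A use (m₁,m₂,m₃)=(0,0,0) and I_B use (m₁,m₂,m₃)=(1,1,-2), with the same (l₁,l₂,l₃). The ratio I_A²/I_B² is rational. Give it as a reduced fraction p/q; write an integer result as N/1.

l's match ⇒ only the (l;m) 3-j factors differ between A and B.
A: triangle coeff Δ(1,2,3) = 1/105; Σ_t [0,0]: t=0:+1/4 = 1/4; (3j)²=3/35 [(1 2 3; 0 0 0)], sign=-1
B: triangle coeff Δ(1,2,3) = 1/105; Σ_t [0,0]: t=0:+1/12 = 1/12; (3j)²=2/21 [(1 2 3; 1 1 -2)], sign=-1
I_A²/I_B² = (3/35)/(2/21) = 9/10

9/10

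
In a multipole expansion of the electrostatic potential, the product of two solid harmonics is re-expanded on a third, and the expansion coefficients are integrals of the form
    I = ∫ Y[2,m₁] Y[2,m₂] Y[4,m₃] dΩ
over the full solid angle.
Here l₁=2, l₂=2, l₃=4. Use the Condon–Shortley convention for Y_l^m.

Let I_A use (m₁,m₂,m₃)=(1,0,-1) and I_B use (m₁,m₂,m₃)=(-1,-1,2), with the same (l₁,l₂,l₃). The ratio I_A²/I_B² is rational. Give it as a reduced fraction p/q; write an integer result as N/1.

l's match ⇒ only the (l;m) 3-j factors differ between A and B.
A: triangle coeff Δ(2,2,4) = 1/630; Σ_t [0,0]: t=0:+1/24 = 1/24; (3j)²=1/21 [(2 2 4; 1 0 -1)], sign=-1
B: triangle coeff Δ(2,2,4) = 1/630; Σ_t [0,0]: t=0:+1/36 = 1/36; (3j)²=4/63 [(2 2 4; -1 -1 2)], sign=+1
I_A²/I_B² = (1/21)/(4/63) = 3/4

3/4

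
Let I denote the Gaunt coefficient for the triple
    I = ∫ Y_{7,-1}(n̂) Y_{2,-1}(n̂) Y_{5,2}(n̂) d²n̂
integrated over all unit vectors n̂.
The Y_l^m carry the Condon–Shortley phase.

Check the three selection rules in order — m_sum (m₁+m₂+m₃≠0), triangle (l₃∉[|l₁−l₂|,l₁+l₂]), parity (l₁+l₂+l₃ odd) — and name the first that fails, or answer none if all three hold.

m₁+m₂+m₃ = -1 − 1 + 2 = 0  ✓
triangle: |7−2|=5 ≤ l₃=5 ≤ 7+2=9  ✓
parity: l₁+l₂+l₃ = 14 is even  ✓

none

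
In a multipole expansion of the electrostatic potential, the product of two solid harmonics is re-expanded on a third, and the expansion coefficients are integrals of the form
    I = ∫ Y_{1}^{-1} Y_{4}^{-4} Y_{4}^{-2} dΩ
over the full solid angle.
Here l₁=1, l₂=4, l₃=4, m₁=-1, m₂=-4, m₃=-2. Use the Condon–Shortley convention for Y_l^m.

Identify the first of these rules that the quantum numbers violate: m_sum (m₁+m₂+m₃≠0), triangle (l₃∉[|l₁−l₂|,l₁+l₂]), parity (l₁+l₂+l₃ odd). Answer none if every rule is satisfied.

Σmᵢ = -7  ✗
l₃∈[|l₁−l₂|,l₁+l₂]=[3,5], have l₃=4
Σlᵢ = 9 ⇒ odd

m_sum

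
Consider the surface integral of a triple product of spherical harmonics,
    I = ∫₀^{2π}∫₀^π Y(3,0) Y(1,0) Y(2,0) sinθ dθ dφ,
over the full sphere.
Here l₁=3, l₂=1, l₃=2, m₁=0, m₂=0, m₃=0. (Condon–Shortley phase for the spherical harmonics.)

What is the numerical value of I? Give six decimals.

0.247767

Checks pass: Σm=0; 6 even; l₃=2∈[2,4].
(2·3+1)(2·1+1)(2·2+1) = 105
Δ: 2! 4! 0! / 7! → 1/105
sum: t=1:−1/4 = -1/4
3j²(3 1 2; 0 0 0) = Δ·Π!·Σ² = 3/35  (sign -1)
(m-triple is (0,0,0) — same symbol as above.)
combine: 4πI² = 105·3/35·3/35 = 27/35
take √, sign +1: I = 0.24776670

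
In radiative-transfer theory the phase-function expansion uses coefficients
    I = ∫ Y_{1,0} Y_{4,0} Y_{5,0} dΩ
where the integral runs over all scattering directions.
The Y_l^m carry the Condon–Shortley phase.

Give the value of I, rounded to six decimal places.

Rules hold: Σm=0, L=10 even, 3≤5≤5.
N = 3·9·11 = 297
Δ = 0!·2!·8!/11! = 1/495
Racah Σ t=0..0: t=0:+1/576 = 1/576
⇒ 3j(1 4 5; 0 0 0)² = 5/99, sgn -1
(m-triple is (0,0,0) — same symbol as above.)
4πI² = N·(3j₀)²·(3jₘ)² = 25/33
I = +1·√(0.757576/4π) = 0.24553200

0.245532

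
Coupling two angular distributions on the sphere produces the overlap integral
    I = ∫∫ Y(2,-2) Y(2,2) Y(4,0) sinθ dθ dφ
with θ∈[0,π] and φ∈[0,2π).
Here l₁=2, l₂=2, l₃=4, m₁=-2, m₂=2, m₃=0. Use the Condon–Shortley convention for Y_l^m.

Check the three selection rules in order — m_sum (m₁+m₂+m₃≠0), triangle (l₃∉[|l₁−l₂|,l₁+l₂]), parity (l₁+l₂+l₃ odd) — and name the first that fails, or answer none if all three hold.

m₁+m₂+m₃ = -2 + 2 + 0 = 0  ✓
triangle: |2−2|=0 ≤ l₃=4 ≤ 2+2=4  ✓
parity: l₁+l₂+l₃ = 8 is even  ✓

none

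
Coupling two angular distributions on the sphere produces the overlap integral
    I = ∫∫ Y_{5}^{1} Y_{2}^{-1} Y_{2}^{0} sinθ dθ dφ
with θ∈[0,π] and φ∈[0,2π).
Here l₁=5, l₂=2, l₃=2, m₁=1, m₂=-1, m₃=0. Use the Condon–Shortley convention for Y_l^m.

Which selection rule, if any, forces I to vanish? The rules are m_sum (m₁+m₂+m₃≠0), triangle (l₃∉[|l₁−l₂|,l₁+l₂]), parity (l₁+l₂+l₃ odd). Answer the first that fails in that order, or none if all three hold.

triangle

azimuthal sum: 1 − 1 + 0 = 0  ✓
3 ≤ 2 ≤ 7 (triangle on l)  ✗
L = 5 + 2 + 2 = 9 (odd)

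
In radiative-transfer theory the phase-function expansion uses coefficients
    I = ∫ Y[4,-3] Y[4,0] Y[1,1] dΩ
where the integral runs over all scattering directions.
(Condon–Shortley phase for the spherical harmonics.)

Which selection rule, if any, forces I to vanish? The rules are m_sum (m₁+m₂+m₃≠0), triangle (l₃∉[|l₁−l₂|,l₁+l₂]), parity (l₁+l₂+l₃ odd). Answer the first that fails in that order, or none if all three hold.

Σmᵢ = -2  ✗
l₃∈[|l₁−l₂|,l₁+l₂]=[0,8], have l₃=1
Σlᵢ = 9 ⇒ odd

m_sum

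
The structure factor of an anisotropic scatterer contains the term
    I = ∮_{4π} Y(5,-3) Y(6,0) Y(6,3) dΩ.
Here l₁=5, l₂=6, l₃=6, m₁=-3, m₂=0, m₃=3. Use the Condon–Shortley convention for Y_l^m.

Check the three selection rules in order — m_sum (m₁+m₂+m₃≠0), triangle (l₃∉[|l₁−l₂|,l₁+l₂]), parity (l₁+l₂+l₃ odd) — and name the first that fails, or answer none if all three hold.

parity

azimuthal sum: -3 + 0 + 3 = 0  ✓
1 ≤ 6 ≤ 11 (triangle on l)  ✓
L = 5 + 6 + 6 = 17 (odd)  ✗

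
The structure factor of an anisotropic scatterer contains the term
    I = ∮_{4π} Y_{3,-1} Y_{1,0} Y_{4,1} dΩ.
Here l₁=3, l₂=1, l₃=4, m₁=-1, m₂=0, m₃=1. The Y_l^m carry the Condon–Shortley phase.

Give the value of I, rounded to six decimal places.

-0.238414

Checks pass: Σm=0; 8 even; l₃=4∈[2,4].
(2·3+1)(2·1+1)(2·4+1) = 189
Δ: 0! 6! 2! / 9! → 1/252
sum: t=0:+1/36 = 1/36
3j²(3 1 4; 0 0 0) = Δ·Π!·Σ² = 4/63  (sign +1)
sum: t=0:+1/48 = 1/48
3j²(3 1 4; -1 0 1) = Δ·Π!·Σ² = 5/84  (sign -1)
combine: 4πI² = 189·4/63·5/84 = 5/7
take √, sign -1: I = -0.23841361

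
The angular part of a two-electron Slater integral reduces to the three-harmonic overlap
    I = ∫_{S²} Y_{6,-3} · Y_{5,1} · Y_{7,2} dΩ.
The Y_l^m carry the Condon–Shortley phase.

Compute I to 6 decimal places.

-0.121943

Rules hold: Σm=0, L=18 even, 1≤7≤11.
N = 13·11·15 = 2145
Δ = 4!·8!·6!/19! = 1/174594420
Racah Σ t=0..4: t=0:+1/4147200 t=1:−1/207360 t=2:+1/82944 t=3:−1/207360 t=4:+1/4147200 = 1/345600
⇒ 3j(6 5 7; 0 0 0)² = 420/46189, sgn -1
Racah Σ t=1..4: t=1:−1/29030400 t=2:+1/967680 t=3:−1/311040 t=4:+1/829440 = -11/10886400
⇒ 3j(6 5 7; -3 1 2)² = 1408/146965, sgn +1
4πI² = N·(3j₀)²·(3jₘ)² = 253440/1356277
I = -1·√(0.186864/4π) = -0.12194344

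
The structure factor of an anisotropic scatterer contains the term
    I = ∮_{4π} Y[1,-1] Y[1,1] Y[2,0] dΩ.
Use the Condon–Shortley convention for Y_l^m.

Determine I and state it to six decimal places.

Checks pass: Σm=0; 4 even; l₃=2∈[0,2].
(2·1+1)(2·1+1)(2·2+1) = 45
Δ: 0! 2! 2! / 5! → 1/30
sum: t=0:+1/1 = 1/1
3j²(1 1 2; 0 0 0) = Δ·Π!·Σ² = 2/15  (sign +1)
sum: t=0:+1/4 = 1/4
3j²(1 1 2; -1 1 0) = Δ·Π!·Σ² = 1/30  (sign +1)
combine: 4πI² = 45·2/15·1/30 = 1/5
take √, sign +1: I = 0.12615663

0.126157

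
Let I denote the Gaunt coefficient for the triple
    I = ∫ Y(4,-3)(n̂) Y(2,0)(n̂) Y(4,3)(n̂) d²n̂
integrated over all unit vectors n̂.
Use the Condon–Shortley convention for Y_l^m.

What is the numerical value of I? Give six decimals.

0.057344

m-sum 0 ✓  L=10 even ✓  2≤4≤6 ✓
Π(2lᵢ+1) = 9×5×9 = 405
triangle coeff Δ(4,2,4) = 1/13860
Σ_t [0,2]: t=0:+1/192 t=1:−1/36 t=2:+1/192 = -5/288
(3j)²=20/693 [(4 2 4; 0 0 0)], sign=-1
Σ_t [1,2]: t=1:−1/720 t=2:+1/480 = 1/1440
(3j)²=7/1980 [(4 2 4; -3 0 3)], sign=-1
⇒ 4πI² = 5/121
I = (+1)√(5/121/(4π)) = 0.05734392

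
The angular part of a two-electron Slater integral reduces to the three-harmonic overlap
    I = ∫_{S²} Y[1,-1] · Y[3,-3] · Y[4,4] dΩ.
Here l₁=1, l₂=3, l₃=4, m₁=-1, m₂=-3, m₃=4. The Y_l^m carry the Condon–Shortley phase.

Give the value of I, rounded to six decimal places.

0.325735

Rules hold: Σm=0, L=8 even, 2≤4≤4.
N = 3·7·9 = 189
Δ = 0!·2!·6!/9! = 1/252
Racah Σ t=0..0: t=0:+1/36 = 1/36
⇒ 3j(1 3 4; 0 0 0)² = 4/63, sgn +1
Racah Σ t=0..0: t=0:+1/1440 = 1/1440
⇒ 3j(1 3 4; -1 -3 4)² = 1/9, sgn +1
4πI² = N·(3j₀)²·(3jₘ)² = 4/3
I = +1·√(1.33333/4π) = 0.32573501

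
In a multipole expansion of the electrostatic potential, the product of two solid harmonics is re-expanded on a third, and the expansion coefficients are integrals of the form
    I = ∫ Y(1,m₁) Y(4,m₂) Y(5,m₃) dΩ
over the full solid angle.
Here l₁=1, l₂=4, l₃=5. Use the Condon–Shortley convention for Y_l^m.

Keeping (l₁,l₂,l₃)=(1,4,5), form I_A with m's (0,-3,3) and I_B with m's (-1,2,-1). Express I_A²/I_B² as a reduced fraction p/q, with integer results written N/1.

8/3

Same 1,4,5: normalisation and zero-m 3j drop out of the ratio.
A: Δ: 0! 2! 8! / 11! → 1/495; sum: t=0:+1/5040 = 1/5040; 3j²(1 4 5; 0 -3 3) = Δ·Π!·Σ² = 16/495  (sign +1)
B: Δ: 0! 2! 8! / 11! → 1/495; sum: t=0:+1/2880 = 1/2880; 3j²(1 4 5; -1 2 -1) = Δ·Π!·Σ² = 2/165  (sign +1)
I_A²/I_B² = (16/495)/(2/165) = 8/3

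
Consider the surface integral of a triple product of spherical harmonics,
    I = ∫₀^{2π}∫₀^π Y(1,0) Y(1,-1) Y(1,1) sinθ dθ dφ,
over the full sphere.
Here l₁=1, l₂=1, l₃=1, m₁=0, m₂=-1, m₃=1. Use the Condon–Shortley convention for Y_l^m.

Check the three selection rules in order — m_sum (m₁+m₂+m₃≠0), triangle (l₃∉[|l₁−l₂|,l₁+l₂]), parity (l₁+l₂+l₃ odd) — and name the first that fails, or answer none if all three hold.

Σmᵢ = 0  ✓
l₃∈[|l₁−l₂|,l₁+l₂]=[0,2], have l₃=1  ✓
Σlᵢ = 3 ⇒ odd  ✗

parity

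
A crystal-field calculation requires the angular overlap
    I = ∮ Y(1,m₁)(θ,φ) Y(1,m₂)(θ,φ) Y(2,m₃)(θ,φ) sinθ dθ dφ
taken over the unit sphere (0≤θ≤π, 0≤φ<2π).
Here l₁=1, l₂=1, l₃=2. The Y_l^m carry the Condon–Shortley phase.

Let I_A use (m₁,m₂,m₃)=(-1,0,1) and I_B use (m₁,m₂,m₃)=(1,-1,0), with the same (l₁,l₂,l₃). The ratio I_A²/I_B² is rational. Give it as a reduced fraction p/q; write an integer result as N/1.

l's match ⇒ only the (l;m) 3-j factors differ between A and B.
A: triangle coeff Δ(1,1,2) = 1/30; Σ_t [0,0]: t=0:+1/2 = 1/2; (3j)²=1/10 [(1 1 2; -1 0 1)], sign=-1
B: triangle coeff Δ(1,1,2) = 1/30; Σ_t [0,0]: t=0:+1/4 = 1/4; (3j)²=1/30 [(1 1 2; 1 -1 0)], sign=+1
I_A²/I_B² = (1/10)/(1/30) = 3/1

3/1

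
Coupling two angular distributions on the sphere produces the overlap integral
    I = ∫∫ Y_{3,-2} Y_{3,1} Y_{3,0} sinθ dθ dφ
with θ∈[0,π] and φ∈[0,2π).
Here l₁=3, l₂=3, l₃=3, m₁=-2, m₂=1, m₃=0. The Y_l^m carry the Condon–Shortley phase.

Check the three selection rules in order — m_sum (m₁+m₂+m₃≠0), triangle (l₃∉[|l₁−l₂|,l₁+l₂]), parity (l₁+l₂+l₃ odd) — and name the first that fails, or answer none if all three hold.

azimuthal sum: -2 + 1 + 0 = -1  ✗
0 ≤ 3 ≤ 6 (triangle on l)
L = 3 + 3 + 3 = 9 (odd)

m_sum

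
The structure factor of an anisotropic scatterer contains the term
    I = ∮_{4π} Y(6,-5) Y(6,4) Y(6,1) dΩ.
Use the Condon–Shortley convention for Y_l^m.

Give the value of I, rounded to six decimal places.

Rules hold: Σm=0, L=18 even, 0≤6≤12.
N = 13·13·13 = 2197
Δ = 6!·6!·6!/19! = 1/325909584
Racah Σ t=0..6: t=0:+1/373248000 t=1:−1/1728000 t=2:+1/110592 t=3:−1/46656 t=4:+1/110592 t=5:−1/1728000 t=6:+1/373248000 = -7/1555200
⇒ 3j(6 6 6; 0 0 0)² = 400/46189, sgn -1
Racah Σ t=5..6: t=5:−1/10368000 t=6:+1/4147200 = 1/6912000
⇒ 3j(6 6 6; -5 4 1)² = 189/16796, sgn -1
4πI² = N·(3j₀)²·(3jₘ)² = 245700/1147619
I = +1·√(0.214095/4π) = 0.13052653

0.130527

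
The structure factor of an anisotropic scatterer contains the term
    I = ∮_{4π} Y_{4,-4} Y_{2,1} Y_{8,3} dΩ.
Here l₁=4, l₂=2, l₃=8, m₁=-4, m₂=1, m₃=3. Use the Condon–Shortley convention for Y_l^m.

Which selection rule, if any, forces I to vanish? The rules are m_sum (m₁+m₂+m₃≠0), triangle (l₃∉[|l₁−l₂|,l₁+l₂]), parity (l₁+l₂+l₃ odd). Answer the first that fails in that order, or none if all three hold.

azimuthal sum: -4 + 1 + 3 = 0  ✓
2 ≤ 8 ≤ 6 (triangle on l)  ✗
L = 4 + 2 + 8 = 14 (even)

triangle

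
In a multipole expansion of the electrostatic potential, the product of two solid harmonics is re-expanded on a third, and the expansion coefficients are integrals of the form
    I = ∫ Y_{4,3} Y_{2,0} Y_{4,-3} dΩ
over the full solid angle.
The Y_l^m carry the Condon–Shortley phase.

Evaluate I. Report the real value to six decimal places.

0.057344

m-sum 0 ✓  L=10 even ✓  2≤4≤6 ✓
Π(2lᵢ+1) = 9×5×9 = 405
triangle coeff Δ(4,2,4) = 1/13860
Σ_t [0,2]: t=0:+1/192 t=1:−1/36 t=2:+1/192 = -5/288
(3j)²=20/693 [(4 2 4; 0 0 0)], sign=-1
Σ_t [0,1]: t=0:+1/480 t=1:−1/720 = 1/1440
(3j)²=7/1980 [(4 2 4; 3 0 -3)], sign=-1
⇒ 4πI² = 5/121
I = (+1)√(5/121/(4π)) = 0.05734392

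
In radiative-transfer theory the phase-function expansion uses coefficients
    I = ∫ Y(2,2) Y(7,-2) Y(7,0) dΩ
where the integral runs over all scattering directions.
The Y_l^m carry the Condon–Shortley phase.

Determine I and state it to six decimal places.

-0.192231

Rules hold: Σm=0, L=16 even, 5≤7≤9.
N = 5·15·15 = 1125
Δ = 2!·2!·12!/17! = 1/185640
Racah Σ t=0..2: t=0:+1/2419200 t=1:−1/518400 t=2:+1/2419200 = -1/907200
⇒ 3j(2 7 7; 0 0 0)² = 56/3315, sgn +1
Racah Σ t=0..0: t=0:+1/2419200 = 1/2419200
⇒ 3j(2 7 7; 2 -2 0)² = 27/1105, sgn -1
4πI² = N·(3j₀)²·(3jₘ)² = 22680/48841
I = -1·√(0.464364/4π) = -0.19223140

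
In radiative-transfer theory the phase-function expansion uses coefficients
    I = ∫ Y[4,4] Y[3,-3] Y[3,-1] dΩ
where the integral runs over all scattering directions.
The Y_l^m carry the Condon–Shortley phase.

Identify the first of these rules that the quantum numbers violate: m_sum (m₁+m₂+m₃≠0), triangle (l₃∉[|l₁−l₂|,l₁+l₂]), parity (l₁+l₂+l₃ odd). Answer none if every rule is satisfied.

none

m₁+m₂+m₃ = 4 − 3 − 1 = 0  ✓
triangle: |4−3|=1 ≤ l₃=3 ≤ 4+3=7  ✓
parity: l₁+l₂+l₃ = 10 is even  ✓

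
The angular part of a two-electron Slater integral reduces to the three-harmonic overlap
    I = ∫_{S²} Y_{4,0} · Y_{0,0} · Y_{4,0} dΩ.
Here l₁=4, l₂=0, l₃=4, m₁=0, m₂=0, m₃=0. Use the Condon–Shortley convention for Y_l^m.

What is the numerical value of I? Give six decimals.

0.282095

m-sum 0 ✓  L=8 even ✓  4≤4≤4 ✓
Π(2lᵢ+1) = 9×1×9 = 81
triangle coeff Δ(4,0,4) = 1/9
Σ_t [0,0]: t=0:+1/576 = 1/576
(3j)²=1/9 [(4 0 4; 0 0 0)], sign=+1
(m-triple is (0,0,0) — same symbol as above.)
⇒ 4πI² = 1/1
I = (+1)√(1/1/(4π)) = 0.28209479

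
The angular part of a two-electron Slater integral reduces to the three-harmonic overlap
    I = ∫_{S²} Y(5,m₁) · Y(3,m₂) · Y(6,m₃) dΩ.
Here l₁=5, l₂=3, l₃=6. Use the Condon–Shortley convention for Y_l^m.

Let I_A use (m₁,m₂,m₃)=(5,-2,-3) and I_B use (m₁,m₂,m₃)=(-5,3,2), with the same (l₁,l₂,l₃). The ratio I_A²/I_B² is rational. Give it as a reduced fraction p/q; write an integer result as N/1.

6/1

l's match ⇒ only the (l;m) 3-j factors differ between A and B.
A: triangle coeff Δ(5,3,6) = 1/675675; Σ_t [0,0]: t=0:+1/483840 = 1/483840; (3j)²=6/1001 [(5 3 6; 5 -2 -3)], sign=-1
B: triangle coeff Δ(5,3,6) = 1/675675; Σ_t [2,2]: t=2:+1/1935360 = 1/1935360; (3j)²=1/1001 [(5 3 6; -5 3 2)], sign=+1
I_A²/I_B² = (6/1001)/(1/1001) = 6/1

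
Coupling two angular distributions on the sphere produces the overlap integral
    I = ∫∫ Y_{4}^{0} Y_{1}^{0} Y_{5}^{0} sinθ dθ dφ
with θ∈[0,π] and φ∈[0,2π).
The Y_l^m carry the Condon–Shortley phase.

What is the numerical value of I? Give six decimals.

Rules hold: Σm=0, L=10 even, 3≤5≤5.
N = 9·3·11 = 297
Δ = 0!·8!·2!/11! = 1/495
Racah Σ t=0..0: t=0:+1/576 = 1/576
⇒ 3j(4 1 5; 0 0 0)² = 5/99, sgn -1
(m-triple is (0,0,0) — same symbol as above.)
4πI² = N·(3j₀)²·(3jₘ)² = 25/33
I = +1·√(0.757576/4π) = 0.24553200

0.245532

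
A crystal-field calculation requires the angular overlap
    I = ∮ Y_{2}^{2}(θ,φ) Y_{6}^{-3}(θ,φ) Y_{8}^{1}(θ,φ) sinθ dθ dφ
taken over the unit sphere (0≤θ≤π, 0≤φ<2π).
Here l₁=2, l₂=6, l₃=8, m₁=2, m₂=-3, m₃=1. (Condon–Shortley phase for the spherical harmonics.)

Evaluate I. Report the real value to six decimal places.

Checks pass: Σm=0; 16 even; l₃=8∈[4,8].
(2·2+1)(2·6+1)(2·8+1) = 1105
Δ: 0! 4! 12! / 17! → 1/30940
sum: t=0:+1/2073600 = 1/2073600
3j²(2 6 8; 0 0 0) = Δ·Π!·Σ² = 28/1105  (sign +1)
sum: t=0:+1/52254720 = 1/52254720
3j²(2 6 8; 2 -3 1) = Δ·Π!·Σ² = 1/884  (sign -1)
combine: 4πI² = 1105·28/1105·1/884 = 7/221
take √, sign -1: I = -0.05020511

-0.050205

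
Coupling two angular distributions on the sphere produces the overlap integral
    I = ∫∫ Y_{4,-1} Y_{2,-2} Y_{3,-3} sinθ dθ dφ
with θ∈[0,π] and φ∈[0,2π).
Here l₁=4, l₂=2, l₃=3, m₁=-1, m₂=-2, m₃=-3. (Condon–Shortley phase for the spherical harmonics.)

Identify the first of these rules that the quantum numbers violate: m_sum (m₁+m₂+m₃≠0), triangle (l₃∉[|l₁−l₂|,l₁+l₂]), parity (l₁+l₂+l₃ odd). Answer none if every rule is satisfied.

m_sum

azimuthal sum: -1 − 2 − 3 = -6  ✗
2 ≤ 3 ≤ 6 (triangle on l)
L = 4 + 2 + 3 = 9 (odd)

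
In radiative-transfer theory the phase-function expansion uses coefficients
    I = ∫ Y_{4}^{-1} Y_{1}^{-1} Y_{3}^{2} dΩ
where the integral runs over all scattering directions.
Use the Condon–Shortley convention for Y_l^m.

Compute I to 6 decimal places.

Rules hold: Σm=0, L=8 even, 3≤3≤5.
N = 9·3·7 = 189
Δ = 2!·6!·0!/9! = 1/252
Racah Σ t=1..1: t=1:−1/36 = -1/36
⇒ 3j(4 1 3; 0 0 0)² = 4/63, sgn +1
Racah Σ t=0..0: t=0:+1/240 = 1/240
⇒ 3j(4 1 3; -1 -1 2)² = 1/84, sgn -1
4πI² = N·(3j₀)²·(3jₘ)² = 1/7
I = -1·√(0.142857/4π) = -0.10662181

-0.106622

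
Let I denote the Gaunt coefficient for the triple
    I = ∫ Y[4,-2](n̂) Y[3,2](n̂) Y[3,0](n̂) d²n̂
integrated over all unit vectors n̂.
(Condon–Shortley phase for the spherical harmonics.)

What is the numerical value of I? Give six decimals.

Rules hold: Σm=0, L=10 even, 1≤3≤7.
N = 9·7·7 = 441
Δ = 4!·4!·2!/11! = 1/34650
Racah Σ t=1..3: t=1:−1/72 t=2:+1/16 t=3:−1/72 = 5/144
⇒ 3j(4 3 3; 0 0 0)² = 2/77, sgn -1
Racah Σ t=3..4: t=3:−1/72 t=4:+1/96 = -1/288
⇒ 3j(4 3 3; -2 2 0)² = 1/462, sgn +1
4πI² = N·(3j₀)²·(3jₘ)² = 3/121
I = -1·√(0.0247934/4π) = -0.04441841

-0.044418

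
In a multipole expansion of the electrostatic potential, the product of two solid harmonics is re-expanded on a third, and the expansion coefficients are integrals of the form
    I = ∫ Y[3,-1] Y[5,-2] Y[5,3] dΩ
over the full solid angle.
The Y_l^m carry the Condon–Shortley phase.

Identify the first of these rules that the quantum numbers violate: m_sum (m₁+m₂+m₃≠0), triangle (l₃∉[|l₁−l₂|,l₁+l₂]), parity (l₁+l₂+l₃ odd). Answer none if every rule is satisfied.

azimuthal sum: -1 − 2 + 3 = 0  ✓
2 ≤ 5 ≤ 8 (triangle on l)  ✓
L = 3 + 5 + 5 = 13 (odd)  ✗

parity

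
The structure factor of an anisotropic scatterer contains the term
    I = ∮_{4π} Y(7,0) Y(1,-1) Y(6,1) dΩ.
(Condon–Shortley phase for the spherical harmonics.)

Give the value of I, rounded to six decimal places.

0.160342

m-sum 0 ✓  L=14 even ✓  6≤6≤8 ✓
Π(2lᵢ+1) = 15×3×13 = 585
triangle coeff Δ(7,1,6) = 1/1365
Σ_t [1,1]: t=1:−1/518400 = -1/518400
(3j)²=7/195 [(7 1 6; 0 0 0)], sign=-1
Σ_t [0,0]: t=0:+1/1209600 = 1/1209600
(3j)²=1/65 [(7 1 6; 0 -1 1)], sign=-1
⇒ 4πI² = 21/65
I = (+1)√(21/65/(4π)) = 0.16034227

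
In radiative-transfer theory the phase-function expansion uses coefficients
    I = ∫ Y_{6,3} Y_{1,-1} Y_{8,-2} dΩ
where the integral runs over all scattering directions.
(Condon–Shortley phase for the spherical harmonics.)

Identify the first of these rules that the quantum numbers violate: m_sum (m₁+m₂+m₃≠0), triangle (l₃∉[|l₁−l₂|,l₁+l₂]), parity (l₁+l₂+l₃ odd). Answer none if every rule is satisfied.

triangle

Σmᵢ = 0  ✓
l₃∈[|l₁−l₂|,l₁+l₂]=[5,7], have l₃=8  ✗
Σlᵢ = 15 ⇒ odd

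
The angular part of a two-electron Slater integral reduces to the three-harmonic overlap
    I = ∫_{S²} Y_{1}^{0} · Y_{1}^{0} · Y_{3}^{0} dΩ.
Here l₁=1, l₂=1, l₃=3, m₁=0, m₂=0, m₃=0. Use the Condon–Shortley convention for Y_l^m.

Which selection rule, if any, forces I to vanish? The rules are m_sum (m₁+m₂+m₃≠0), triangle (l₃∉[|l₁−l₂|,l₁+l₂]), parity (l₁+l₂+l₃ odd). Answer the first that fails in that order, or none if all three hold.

m₁+m₂+m₃ = 0 + 0 + 0 = 0  ✓
triangle: |1−1|=0 ≤ l₃=3 ≤ 1+1=2  ✗
parity: l₁+l₂+l₃ = 5 is odd

triangle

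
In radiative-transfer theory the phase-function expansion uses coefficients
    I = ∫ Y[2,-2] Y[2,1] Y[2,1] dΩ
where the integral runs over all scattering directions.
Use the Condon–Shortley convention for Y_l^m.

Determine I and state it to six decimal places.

0.220728

Rules hold: Σm=0, L=6 even, 0≤2≤4.
N = 5·5·5 = 125
Δ = 2!·2!·2!/7! = 1/630
Racah Σ t=0..2: t=0:+1/8 t=1:−1/1 t=2:+1/8 = -3/4
⇒ 3j(2 2 2; 0 0 0)² = 2/35, sgn -1
Racah Σ t=2..2: t=2:+1/4 = 1/4
⇒ 3j(2 2 2; -2 1 1)² = 3/35, sgn -1
4πI² = N·(3j₀)²·(3jₘ)² = 30/49
I = +1·√(0.612245/4π) = 0.22072812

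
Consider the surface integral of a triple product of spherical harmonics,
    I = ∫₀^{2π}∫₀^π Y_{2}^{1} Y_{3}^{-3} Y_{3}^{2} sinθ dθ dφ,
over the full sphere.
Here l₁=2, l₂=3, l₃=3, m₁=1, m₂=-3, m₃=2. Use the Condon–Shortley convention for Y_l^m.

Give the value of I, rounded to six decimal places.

m-sum 0 ✓  L=8 even ✓  1≤3≤5 ✓
Π(2lᵢ+1) = 5×7×7 = 245
triangle coeff Δ(2,3,3) = 1/3780
Σ_t [0,2]: t=0:+1/24 t=1:−1/4 t=2:+1/24 = -1/6
(3j)²=4/105 [(2 3 3; 0 0 0)], sign=+1
Σ_t [0,0]: t=0:+1/48 = 1/48
(3j)²=5/84 [(2 3 3; 1 -3 2)], sign=-1
⇒ 4πI² = 5/9
I = (-1)√(5/9/(4π)) = -0.21026104

-0.210261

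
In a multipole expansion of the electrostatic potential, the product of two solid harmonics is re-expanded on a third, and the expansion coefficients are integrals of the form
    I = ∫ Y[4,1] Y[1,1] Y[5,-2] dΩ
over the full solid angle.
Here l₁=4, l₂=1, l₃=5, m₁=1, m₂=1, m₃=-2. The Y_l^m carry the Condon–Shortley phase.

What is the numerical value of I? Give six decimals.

m-sum 0 ✓  L=10 even ✓  3≤5≤5 ✓
Π(2lᵢ+1) = 9×3×11 = 297
triangle coeff Δ(4,1,5) = 1/495
Σ_t [0,0]: t=0:+1/576 = 1/576
(3j)²=5/99 [(4 1 5; 0 0 0)], sign=-1
Σ_t [0,0]: t=0:+1/1440 = 1/1440
(3j)²=7/165 [(4 1 5; 1 1 -2)], sign=-1
⇒ 4πI² = 7/11
I = (+1)√(7/11/(4π)) = 0.22503380

0.225034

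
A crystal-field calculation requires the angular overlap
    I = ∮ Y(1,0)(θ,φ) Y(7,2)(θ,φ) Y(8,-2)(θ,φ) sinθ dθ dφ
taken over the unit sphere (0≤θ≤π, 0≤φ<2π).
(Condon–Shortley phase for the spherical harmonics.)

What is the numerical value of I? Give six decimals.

Checks pass: Σm=0; 16 even; l₃=8∈[6,8].
(2·1+1)(2·7+1)(2·8+1) = 765
Δ: 0! 2! 14! / 17! → 1/2040
sum: t=0:+1/25401600 = 1/25401600
3j²(1 7 8; 0 0 0) = Δ·Π!·Σ² = 8/255  (sign +1)
sum: t=0:+1/43545600 = 1/43545600
3j²(1 7 8; 0 2 -2) = Δ·Π!·Σ² = 1/34  (sign +1)
combine: 4πI² = 765·8/255·1/34 = 12/17
take √, sign +1: I = 0.23700703

0.237007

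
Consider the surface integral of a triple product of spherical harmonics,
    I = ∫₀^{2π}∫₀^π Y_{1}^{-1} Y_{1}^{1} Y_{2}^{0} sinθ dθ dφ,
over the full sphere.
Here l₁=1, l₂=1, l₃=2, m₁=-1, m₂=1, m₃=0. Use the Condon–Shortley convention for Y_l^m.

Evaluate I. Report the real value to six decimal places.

m-sum 0 ✓  L=4 even ✓  0≤2≤2 ✓
Π(2lᵢ+1) = 3×3×5 = 45
triangle coeff Δ(1,1,2) = 1/30
Σ_t [0,0]: t=0:+1/1 = 1/1
(3j)²=2/15 [(1 1 2; 0 0 0)], sign=+1
Σ_t [0,0]: t=0:+1/4 = 1/4
(3j)²=1/30 [(1 1 2; -1 1 0)], sign=+1
⇒ 4πI² = 1/5
I = (+1)√(1/5/(4π)) = 0.12615663

0.126157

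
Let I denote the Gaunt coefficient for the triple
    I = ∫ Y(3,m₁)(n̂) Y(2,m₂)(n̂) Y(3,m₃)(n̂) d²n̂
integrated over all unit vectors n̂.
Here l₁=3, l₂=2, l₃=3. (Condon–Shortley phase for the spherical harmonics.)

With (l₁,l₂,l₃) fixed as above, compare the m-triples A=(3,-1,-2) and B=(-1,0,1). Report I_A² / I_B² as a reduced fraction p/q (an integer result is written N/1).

25/9

Shared (l₁,l₂,l₃)=(3,2,3): N and (l;000)² cancel in I_A²/I_B².
A: Δ = 2!·4!·2!/9! = 1/3780; Racah Σ t=0..0: t=0:+1/48 = 1/48; ⇒ 3j(3 2 3; 3 -1 -2)² = 5/84, sgn -1
B: Δ = 2!·4!·2!/9! = 1/3780; Racah Σ t=0..2: t=0:+1/96 t=1:−1/6 t=2:+1/16 = -3/32; ⇒ 3j(3 2 3; -1 0 1)² = 3/140, sgn -1
I_A²/I_B² = (5/84)/(3/140) = 25/9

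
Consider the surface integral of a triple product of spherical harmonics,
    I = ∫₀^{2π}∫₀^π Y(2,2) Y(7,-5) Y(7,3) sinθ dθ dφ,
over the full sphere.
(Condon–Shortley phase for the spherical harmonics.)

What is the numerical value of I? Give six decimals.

Rules hold: Σm=0, L=16 even, 5≤7≤9.
N = 5·15·15 = 1125
Δ = 2!·2!·12!/17! = 1/185640
Racah Σ t=0..2: t=0:+1/2419200 t=1:−1/518400 t=2:+1/2419200 = -1/907200
⇒ 3j(2 7 7; 0 0 0)² = 56/3315, sgn +1
Racah Σ t=0..0: t=0:+1/29030400 = 1/29030400
⇒ 3j(2 7 7; 2 -5 3)² = 99/7735, sgn +1
4πI² = N·(3j₀)²·(3jₘ)² = 11880/48841
I = +1·√(0.243238/4π) = 0.13912687

0.139127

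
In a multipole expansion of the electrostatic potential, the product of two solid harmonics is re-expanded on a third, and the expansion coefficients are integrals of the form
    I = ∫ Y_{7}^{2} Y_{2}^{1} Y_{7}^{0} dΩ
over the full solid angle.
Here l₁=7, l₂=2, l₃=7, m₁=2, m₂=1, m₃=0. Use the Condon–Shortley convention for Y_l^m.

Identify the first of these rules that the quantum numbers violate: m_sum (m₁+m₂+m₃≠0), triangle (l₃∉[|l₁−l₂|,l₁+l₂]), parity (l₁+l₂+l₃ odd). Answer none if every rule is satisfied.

m_sum

m₁+m₂+m₃ = 2 + 1 + 0 = 3  ✗
triangle: |7−2|=5 ≤ l₃=7 ≤ 7+2=9
parity: l₁+l₂+l₃ = 16 is even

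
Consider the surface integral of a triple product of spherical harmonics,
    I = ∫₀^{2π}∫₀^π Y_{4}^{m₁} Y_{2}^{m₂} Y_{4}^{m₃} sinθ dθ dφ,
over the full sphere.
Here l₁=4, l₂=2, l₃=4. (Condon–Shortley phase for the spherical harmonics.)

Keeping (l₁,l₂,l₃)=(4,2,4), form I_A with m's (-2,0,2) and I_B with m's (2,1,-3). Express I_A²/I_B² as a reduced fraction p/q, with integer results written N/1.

l's match ⇒ only the (l;m) 3-j factors differ between A and B.
A: triangle coeff Δ(4,2,4) = 1/13860; Σ_t [0,2]: t=0:+1/2880 t=1:−1/120 t=2:+1/192 = -1/360; (3j)²=16/3465 [(4 2 4; -2 0 2)], sign=-1
B: triangle coeff Δ(4,2,4) = 1/13860; Σ_t [1,2]: t=1:−1/240 t=2:+1/1440 = -1/288; (3j)²=5/132 [(4 2 4; 2 1 -3)], sign=+1
I_A²/I_B² = (16/3465)/(5/132) = 64/525

64/525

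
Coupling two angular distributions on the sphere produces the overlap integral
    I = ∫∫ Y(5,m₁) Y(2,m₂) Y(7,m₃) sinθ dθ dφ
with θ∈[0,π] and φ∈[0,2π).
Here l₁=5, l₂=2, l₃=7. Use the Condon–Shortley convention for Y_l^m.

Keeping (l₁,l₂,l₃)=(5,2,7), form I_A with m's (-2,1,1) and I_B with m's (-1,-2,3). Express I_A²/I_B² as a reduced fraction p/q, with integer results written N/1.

l's match ⇒ only the (l;m) 3-j factors differ between A and B.
A: triangle coeff Δ(5,2,7) = 1/15015; Σ_t [0,0]: t=0:+1/181440 = 1/181440; (3j)²=32/3003 [(5 2 7; -2 1 1)], sign=+1
B: triangle coeff Δ(5,2,7) = 1/15015; Σ_t [0,0]: t=0:+1/414720 = 1/414720; (3j)²=2/143 [(5 2 7; -1 -2 3)], sign=+1
I_A²/I_B² = (32/3003)/(2/143) = 16/21

16/21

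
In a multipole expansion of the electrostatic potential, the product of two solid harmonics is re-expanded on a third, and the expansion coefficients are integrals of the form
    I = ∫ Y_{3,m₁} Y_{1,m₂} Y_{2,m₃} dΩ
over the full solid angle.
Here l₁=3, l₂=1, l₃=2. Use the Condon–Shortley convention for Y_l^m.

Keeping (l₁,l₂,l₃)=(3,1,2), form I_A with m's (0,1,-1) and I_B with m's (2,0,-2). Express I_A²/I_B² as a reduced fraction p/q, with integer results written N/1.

3/5

Same 3,1,2: normalisation and zero-m 3j drop out of the ratio.
A: Δ: 2! 4! 0! / 7! → 1/105; sum: t=2:+1/12 = 1/12; 3j²(3 1 2; 0 1 -1) = Δ·Π!·Σ² = 1/35  (sign -1)
B: Δ: 2! 4! 0! / 7! → 1/105; sum: t=1:−1/24 = -1/24; 3j²(3 1 2; 2 0 -2) = Δ·Π!·Σ² = 1/21  (sign -1)
I_A²/I_B² = (1/35)/(1/21) = 3/5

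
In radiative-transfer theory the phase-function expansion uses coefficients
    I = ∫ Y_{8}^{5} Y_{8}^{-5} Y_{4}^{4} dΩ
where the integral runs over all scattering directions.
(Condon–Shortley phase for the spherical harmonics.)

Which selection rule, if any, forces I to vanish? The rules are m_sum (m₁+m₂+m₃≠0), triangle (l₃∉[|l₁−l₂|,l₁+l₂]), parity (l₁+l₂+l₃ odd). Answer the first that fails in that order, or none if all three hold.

m_sum

azimuthal sum: 5 − 5 + 4 = 4  ✗
0 ≤ 4 ≤ 16 (triangle on l)
L = 8 + 8 + 4 = 20 (even)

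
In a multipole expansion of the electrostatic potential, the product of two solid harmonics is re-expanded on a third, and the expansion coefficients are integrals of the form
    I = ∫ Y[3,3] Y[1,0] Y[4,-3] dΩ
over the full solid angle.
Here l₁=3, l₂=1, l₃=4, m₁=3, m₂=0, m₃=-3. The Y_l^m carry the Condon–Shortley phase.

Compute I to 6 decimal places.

Rules hold: Σm=0, L=8 even, 2≤4≤4.
N = 7·3·9 = 189
Δ = 0!·6!·2!/9! = 1/252
Racah Σ t=0..0: t=0:+1/36 = 1/36
⇒ 3j(3 1 4; 0 0 0)² = 4/63, sgn +1
Racah Σ t=0..0: t=0:+1/720 = 1/720
⇒ 3j(3 1 4; 3 0 -3)² = 1/36, sgn -1
4πI² = N·(3j₀)²·(3jₘ)² = 1/3
I = -1·√(0.333333/4π) = -0.16286750

-0.162868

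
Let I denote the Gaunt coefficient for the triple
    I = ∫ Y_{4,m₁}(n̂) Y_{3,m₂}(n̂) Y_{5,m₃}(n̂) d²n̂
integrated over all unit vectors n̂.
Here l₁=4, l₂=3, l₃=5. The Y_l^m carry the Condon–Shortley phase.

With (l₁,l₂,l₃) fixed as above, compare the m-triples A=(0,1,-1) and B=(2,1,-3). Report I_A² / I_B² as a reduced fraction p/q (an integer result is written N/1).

605/1701

l's match ⇒ only the (l;m) 3-j factors differ between A and B.
A: triangle coeff Δ(4,3,5) = 1/180180; Σ_t [0,2]: t=0:+1/2304 t=1:−1/216 t=2:+1/384 = -11/6912; (3j)²=11/1638 [(4 3 5; 0 1 -1)], sign=-1
B: triangle coeff Δ(4,3,5) = 1/180180; Σ_t [0,2]: t=0:+1/2304 t=1:−1/720 t=2:+1/5760 = -1/1280; (3j)²=27/1430 [(4 3 5; 2 1 -3)], sign=-1
I_A²/I_B² = (11/1638)/(27/1430) = 605/1701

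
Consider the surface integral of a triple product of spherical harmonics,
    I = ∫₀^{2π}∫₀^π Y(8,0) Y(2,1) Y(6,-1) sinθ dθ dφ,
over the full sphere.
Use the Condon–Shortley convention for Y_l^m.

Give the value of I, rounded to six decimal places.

0.179619

m-sum 0 ✓  L=16 even ✓  6≤6≤10 ✓
Π(2lᵢ+1) = 17×5×13 = 1105
triangle coeff Δ(8,2,6) = 1/30940
Σ_t [2,2]: t=2:+1/2073600 = 1/2073600
(3j)²=28/1105 [(8 2 6; 0 0 0)], sign=+1
Σ_t [3,3]: t=3:−1/3628800 = -1/3628800
(3j)²=16/1105 [(8 2 6; 0 1 -1)], sign=+1
⇒ 4πI² = 448/1105
I = (+1)√(448/1105/(4π)) = 0.17961927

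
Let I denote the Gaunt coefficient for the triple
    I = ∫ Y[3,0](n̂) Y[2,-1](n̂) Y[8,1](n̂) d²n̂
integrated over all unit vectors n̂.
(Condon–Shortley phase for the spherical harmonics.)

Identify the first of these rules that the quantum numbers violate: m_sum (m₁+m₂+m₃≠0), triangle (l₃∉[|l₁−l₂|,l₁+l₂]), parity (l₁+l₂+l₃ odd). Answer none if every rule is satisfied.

Σmᵢ = 0  ✓
l₃∈[|l₁−l₂|,l₁+l₂]=[1,5], have l₃=8  ✗
Σlᵢ = 13 ⇒ odd

triangle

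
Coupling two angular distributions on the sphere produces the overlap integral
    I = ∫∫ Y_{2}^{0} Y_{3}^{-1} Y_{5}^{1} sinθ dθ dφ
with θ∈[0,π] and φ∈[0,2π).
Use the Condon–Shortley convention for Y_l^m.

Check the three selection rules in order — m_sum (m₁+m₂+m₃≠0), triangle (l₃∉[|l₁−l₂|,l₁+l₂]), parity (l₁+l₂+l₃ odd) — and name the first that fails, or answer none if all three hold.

azimuthal sum: 0 − 1 + 1 = 0  ✓
1 ≤ 5 ≤ 5 (triangle on l)  ✓
L = 2 + 3 + 5 = 10 (even)  ✓

none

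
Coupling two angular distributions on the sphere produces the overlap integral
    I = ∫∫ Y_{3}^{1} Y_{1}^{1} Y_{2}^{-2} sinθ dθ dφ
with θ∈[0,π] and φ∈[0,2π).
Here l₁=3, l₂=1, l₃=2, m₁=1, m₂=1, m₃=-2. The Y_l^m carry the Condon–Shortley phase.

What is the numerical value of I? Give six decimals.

Checks pass: Σm=0; 6 even; l₃=2∈[2,4].
(2·3+1)(2·1+1)(2·2+1) = 105
Δ: 2! 4! 0! / 7! → 1/105
sum: t=1:−1/4 = -1/4
3j²(3 1 2; 0 0 0) = Δ·Π!·Σ² = 3/35  (sign -1)
sum: t=2:+1/48 = 1/48
3j²(3 1 2; 1 1 -2) = Δ·Π!·Σ² = 1/105  (sign +1)
combine: 4πI² = 105·3/35·1/105 = 3/35
take √, sign -1: I = -0.08258890

-0.082589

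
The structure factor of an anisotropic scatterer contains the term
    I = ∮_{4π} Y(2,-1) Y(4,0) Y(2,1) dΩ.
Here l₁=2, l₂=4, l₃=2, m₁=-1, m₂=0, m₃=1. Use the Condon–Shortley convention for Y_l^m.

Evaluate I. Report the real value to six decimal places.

0.161197

Rules hold: Σm=0, L=8 even, 2≤2≤6.
N = 5·9·5 = 225
Δ = 4!·0!·4!/9! = 1/630
Racah Σ t=2..2: t=2:+1/16 = 1/16
⇒ 3j(2 4 2; 0 0 0)² = 2/35, sgn +1
Racah Σ t=3..3: t=3:−1/36 = -1/36
⇒ 3j(2 4 2; -1 0 1)² = 8/315, sgn +1
4πI² = N·(3j₀)²·(3jₘ)² = 16/49
I = +1·√(0.326531/4π) = 0.16119702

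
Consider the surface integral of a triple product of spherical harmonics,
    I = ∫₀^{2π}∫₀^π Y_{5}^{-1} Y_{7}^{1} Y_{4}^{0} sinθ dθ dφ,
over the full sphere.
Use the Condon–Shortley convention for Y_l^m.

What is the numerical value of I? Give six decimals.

-0.112008

Checks pass: Σm=0; 16 even; l₃=4∈[2,12].
(2·5+1)(2·7+1)(2·4+1) = 1485
Δ: 8! 2! 6! / 17! → 1/6126120
sum: t=3:−1/69120 t=4:+1/20736 t=5:−1/69120 = 1/51840
3j²(5 7 4; 0 0 0) = Δ·Π!·Σ² = 280/21879  (sign +1)
sum: t=4:+1/55296 t=5:−1/25920 t=6:+1/138240 = -11/829440
3j²(5 7 4; -1 1 0) = Δ·Π!·Σ² = 11/1326  (sign -1)
combine: 4πI² = 1485·280/21879·11/1326 = 7700/48841
take √, sign -1: I = -0.11200777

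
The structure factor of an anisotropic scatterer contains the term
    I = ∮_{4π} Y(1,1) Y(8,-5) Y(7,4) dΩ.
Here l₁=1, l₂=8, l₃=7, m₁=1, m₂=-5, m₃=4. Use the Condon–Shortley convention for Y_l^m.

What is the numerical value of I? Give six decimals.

-0.270230

Rules hold: Σm=0, L=16 even, 7≤7≤9.
N = 3·17·15 = 765
Δ = 2!·0!·14!/17! = 1/2040
Racah Σ t=1..1: t=1:−1/25401600 = -1/25401600
⇒ 3j(1 8 7; 0 0 0)² = 8/255, sgn +1
Racah Σ t=0..0: t=0:+1/479001600 = 1/479001600
⇒ 3j(1 8 7; 1 -5 4)² = 13/340, sgn -1
4πI² = N·(3j₀)²·(3jₘ)² = 78/85
I = -1·√(0.917647/4π) = -0.27022959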